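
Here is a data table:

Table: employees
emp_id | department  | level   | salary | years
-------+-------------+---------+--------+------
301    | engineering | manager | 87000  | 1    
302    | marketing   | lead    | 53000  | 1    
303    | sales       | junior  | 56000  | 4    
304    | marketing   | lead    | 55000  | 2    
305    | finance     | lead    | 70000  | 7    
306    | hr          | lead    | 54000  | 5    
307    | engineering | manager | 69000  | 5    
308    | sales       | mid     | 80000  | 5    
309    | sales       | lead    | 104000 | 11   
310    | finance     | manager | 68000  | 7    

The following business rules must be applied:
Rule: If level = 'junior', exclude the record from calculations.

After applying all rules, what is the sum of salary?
640000

Step 1: Identify records where level = 'junior'
Step 2: The excluded records sum to 56000
Step 3: Original total salary = 696000
Step 4: Remaining total = 696000 - 56000 = 640000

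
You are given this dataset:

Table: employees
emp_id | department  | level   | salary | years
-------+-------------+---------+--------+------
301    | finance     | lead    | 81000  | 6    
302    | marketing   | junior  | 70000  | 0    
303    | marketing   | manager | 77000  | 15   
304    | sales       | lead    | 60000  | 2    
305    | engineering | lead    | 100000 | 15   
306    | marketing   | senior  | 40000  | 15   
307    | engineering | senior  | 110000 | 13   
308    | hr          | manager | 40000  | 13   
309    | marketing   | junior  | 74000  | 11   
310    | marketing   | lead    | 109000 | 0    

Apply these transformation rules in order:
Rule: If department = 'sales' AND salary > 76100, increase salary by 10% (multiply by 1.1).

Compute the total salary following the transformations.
761000

Step 1: Find records where department = 'sales' AND salary > 76100
Step 2: 0 records match, summing to 0
Step 3: After multiplier: 0 × 1.1 = 0.0
Step 4: Unaffected records sum: 761000
Step 5: Final sum = 0.0 + 761000 = 761000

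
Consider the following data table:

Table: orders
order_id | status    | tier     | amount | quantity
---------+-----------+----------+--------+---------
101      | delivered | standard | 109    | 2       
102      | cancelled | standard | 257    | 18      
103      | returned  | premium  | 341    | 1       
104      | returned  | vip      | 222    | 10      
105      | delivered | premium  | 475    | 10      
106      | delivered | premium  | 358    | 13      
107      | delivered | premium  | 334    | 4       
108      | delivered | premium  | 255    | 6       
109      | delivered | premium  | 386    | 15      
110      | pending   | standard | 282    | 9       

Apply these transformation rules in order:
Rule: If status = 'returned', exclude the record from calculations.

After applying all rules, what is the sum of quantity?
77

Step 1: Identify records where status = 'returned'
Step 2: The excluded records sum to 11
Step 3: Original total quantity = 88
Step 4: Remaining total = 88 - 11 = 77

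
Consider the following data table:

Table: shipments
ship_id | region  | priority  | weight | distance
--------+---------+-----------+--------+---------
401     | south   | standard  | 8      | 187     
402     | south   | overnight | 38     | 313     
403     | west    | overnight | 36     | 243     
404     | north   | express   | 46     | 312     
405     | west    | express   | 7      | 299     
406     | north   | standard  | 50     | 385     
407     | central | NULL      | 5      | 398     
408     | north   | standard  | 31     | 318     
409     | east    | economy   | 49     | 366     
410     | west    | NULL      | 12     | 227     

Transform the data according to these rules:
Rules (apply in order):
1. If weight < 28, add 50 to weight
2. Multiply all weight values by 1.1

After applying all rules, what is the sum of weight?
530.2

Step 1: Apply Rule 1 - Add 50 to records with weight < 28
  - 4 records affected: 32 + (4 × 50) = 232
  - Unaffected records: 250
  - Sum after Rule 1: 482
Step 2: Apply Rule 2 - Multiply all by 1.1
  - 482 × 1.1 = 530.2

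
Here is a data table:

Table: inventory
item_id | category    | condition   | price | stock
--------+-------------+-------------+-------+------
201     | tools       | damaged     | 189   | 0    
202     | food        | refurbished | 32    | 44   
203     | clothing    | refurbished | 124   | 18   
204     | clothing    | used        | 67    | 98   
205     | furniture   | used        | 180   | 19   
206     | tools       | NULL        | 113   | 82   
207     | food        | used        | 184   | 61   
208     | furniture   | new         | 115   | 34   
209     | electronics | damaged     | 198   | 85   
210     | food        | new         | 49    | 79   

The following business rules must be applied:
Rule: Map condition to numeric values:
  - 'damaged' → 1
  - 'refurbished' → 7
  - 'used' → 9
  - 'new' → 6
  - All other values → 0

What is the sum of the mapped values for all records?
55

Step 1: Apply mapping to each record
Step 2: Count by status:
  'damaged': 2 records × 1 = 2
  'refurbished': 2 records × 7 = 14
  'used': 3 records × 9 = 27
  'new': 2 records × 6 = 12
Step 3: Sum all mapped values = 55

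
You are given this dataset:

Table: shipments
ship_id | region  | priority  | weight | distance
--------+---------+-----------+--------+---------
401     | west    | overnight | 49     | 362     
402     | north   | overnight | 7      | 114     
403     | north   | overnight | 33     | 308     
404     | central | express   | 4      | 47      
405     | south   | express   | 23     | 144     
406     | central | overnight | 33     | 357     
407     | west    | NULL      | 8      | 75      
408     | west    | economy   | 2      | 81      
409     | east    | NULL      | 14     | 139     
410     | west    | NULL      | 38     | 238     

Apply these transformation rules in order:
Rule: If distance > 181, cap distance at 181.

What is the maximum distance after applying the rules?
181

Step 1: Original maximum distance = 362
Step 2: Apply cap at 181
Step 3: 4 records had distance > 181 and were capped
Step 4: Maximum after transformation = 181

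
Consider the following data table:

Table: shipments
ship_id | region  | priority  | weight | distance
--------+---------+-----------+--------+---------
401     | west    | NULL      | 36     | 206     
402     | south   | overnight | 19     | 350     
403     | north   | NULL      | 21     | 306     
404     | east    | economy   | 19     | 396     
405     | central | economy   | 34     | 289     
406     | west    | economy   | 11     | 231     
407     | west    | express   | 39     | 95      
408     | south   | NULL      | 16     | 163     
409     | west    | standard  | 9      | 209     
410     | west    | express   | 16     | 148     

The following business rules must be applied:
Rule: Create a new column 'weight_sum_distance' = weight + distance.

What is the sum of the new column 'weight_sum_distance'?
2613

Step 1: For each record, compute weight + distance
Example calculations:
  36 + 206 = 242
  19 + 350 = 369
  21 + 306 = 327
  ...
Step 2: Sum all derived values
Step 3: Total = 2613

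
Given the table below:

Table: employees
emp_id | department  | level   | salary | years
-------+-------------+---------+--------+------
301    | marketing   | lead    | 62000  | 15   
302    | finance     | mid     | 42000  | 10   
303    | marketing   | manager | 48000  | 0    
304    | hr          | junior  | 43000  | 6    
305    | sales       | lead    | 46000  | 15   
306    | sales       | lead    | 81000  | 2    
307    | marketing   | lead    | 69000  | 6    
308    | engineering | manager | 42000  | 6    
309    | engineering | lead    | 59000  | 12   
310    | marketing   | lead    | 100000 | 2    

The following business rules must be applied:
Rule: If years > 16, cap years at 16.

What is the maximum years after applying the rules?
15

Step 1: Original maximum years = 15
Step 2: Check cap of 16 against maximum
Step 3: No records exceed the cap (max 15 <= cap 16), so no capping applies
Step 4: Maximum after transformation = 15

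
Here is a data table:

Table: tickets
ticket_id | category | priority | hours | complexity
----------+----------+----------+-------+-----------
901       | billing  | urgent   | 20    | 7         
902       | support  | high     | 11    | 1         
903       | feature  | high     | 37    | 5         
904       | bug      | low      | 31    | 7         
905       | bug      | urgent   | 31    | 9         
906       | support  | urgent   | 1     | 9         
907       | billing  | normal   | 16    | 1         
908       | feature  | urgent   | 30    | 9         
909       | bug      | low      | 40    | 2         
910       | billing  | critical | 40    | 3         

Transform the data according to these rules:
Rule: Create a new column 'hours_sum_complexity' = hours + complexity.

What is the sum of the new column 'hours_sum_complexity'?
310

Step 1: For each record, compute hours + complexity
Example calculations:
  20 + 7 = 27
  11 + 1 = 12
  37 + 5 = 42
  ...
Step 2: Sum all derived values
Step 3: Total = 310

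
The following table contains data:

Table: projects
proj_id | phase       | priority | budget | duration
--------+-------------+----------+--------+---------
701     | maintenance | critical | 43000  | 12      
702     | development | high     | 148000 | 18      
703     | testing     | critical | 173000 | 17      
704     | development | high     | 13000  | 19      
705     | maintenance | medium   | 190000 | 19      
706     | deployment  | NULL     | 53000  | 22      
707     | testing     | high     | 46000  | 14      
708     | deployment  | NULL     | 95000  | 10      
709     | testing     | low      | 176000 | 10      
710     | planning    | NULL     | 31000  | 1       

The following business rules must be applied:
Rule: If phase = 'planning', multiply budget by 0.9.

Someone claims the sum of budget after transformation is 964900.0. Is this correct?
Yes, the result is correct.

Step 1: Calculate the correct sum after transformation
Step 2: Apply multiplier 0.9 to records where phase = 'planning'
Step 3: Correct result = 964900.0
Step 4: Claimed result = 964900.0
Step 5: 964900.0 = 964900.0 ✓
Conclusion: The claimed result is correct.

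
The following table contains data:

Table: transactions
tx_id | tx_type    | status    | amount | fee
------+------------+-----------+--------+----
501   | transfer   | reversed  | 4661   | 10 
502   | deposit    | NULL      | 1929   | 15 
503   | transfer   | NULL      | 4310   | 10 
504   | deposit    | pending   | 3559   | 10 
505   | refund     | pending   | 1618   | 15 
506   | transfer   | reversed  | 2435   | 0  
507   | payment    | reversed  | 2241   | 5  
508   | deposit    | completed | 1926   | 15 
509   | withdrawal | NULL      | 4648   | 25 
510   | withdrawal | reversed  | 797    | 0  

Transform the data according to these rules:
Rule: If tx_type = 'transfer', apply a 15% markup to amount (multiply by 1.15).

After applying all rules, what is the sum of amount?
29834.9

Step 1: Records with tx_type = 'transfer' have total amount = 11406
Step 2: Apply multiplier: 11406 × 1.15 = 13116.9
Step 3: Other records total: 16718
Step 4: Final sum = 13116.9 + 16718 = 29834.9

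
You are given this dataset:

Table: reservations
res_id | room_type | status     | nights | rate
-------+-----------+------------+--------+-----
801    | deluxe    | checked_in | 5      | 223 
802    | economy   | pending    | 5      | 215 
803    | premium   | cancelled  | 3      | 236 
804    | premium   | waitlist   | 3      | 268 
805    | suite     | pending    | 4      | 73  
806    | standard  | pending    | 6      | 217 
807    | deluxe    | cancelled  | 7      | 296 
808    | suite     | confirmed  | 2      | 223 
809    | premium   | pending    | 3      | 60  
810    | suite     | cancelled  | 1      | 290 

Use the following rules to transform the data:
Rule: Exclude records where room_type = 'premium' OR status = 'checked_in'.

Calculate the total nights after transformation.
25

Step 1: Find records where room_type = 'premium' OR status = 'checked_in'
Step 2: 4 records match, summing to 14
Step 3: Original sum: 39
Step 4: Remaining sum = 39 - 14 = 25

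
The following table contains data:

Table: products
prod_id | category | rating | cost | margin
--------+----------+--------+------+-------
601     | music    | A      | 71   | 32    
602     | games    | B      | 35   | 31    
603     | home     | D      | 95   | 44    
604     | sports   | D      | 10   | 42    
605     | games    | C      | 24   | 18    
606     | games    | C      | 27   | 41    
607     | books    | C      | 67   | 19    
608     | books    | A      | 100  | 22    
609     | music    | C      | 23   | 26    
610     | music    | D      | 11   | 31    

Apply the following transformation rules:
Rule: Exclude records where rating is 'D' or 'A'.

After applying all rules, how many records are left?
5

Step 1: Count records to exclude
  - 3 (D) + 2 (A) = 5 records
Step 2: Total records: 10
Step 3: Remaining = 10 - 5 = 5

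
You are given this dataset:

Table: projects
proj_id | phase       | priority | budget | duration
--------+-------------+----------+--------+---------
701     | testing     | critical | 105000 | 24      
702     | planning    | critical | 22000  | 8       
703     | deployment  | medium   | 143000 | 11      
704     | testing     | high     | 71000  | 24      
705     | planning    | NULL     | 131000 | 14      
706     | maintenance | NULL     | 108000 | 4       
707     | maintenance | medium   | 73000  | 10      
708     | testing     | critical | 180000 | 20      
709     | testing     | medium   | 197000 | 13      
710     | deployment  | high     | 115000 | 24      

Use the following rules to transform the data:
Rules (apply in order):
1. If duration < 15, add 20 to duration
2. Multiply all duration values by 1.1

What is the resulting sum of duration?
299.2

Step 1: Apply Rule 1 - Add 20 to records with duration < 15
  - 6 records affected: 60 + (6 × 20) = 180
  - Unaffected records: 92
  - Sum after Rule 1: 272
Step 2: Apply Rule 2 - Multiply all by 1.1
  - 272 × 1.1 = 299.2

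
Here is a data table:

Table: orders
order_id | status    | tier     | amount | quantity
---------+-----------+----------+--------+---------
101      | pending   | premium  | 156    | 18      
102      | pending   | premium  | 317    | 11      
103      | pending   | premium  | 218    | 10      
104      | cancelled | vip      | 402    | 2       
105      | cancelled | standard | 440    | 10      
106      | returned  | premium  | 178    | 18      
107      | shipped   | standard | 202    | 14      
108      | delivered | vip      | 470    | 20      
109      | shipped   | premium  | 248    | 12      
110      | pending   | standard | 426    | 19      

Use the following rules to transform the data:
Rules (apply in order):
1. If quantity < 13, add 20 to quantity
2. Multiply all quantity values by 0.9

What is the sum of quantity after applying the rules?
210.6

Step 1: Apply Rule 1 - Add 20 to records with quantity < 13
  - 5 records affected: 45 + (5 × 20) = 145
  - Unaffected records: 89
  - Sum after Rule 1: 234
Step 2: Apply Rule 2 - Multiply all by 0.9
  - 234 × 0.9 = 210.6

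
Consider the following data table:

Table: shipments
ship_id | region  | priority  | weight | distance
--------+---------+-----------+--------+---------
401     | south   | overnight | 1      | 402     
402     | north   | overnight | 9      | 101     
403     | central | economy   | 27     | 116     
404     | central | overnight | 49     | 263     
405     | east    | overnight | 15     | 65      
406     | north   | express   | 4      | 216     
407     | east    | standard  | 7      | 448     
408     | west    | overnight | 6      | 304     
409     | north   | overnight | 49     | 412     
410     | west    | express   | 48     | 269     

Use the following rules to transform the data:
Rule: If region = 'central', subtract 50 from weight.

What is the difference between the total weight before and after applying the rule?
100

Step 1: Original sum of weight = 215
Step 2: 2 records have region = 'central'
Step 3: Each affected record changes by -50
Step 4: Total change = 2 × -50 = -100
Step 5: New sum = 215 + -100 = 115
Step 6: Difference = |115 - 215| = 100
        (Sum decreased by 100)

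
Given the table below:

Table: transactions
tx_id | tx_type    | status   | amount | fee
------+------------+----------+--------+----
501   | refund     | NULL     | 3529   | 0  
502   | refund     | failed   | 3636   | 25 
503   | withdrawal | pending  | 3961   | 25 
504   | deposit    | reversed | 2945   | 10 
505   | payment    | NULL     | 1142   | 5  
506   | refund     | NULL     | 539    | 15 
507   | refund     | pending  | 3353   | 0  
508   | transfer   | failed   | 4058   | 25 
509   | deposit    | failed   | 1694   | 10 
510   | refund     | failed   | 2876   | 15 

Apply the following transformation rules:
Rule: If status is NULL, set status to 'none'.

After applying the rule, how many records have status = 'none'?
3

Step 1: Count records where status IS NULL
Step 2: Found 3 records with NULL status
Step 3: These records will have status set to 'none'
Step 4: Records already having status = 'none': 0
Step 5: Answer: 3 + 0 = 3 records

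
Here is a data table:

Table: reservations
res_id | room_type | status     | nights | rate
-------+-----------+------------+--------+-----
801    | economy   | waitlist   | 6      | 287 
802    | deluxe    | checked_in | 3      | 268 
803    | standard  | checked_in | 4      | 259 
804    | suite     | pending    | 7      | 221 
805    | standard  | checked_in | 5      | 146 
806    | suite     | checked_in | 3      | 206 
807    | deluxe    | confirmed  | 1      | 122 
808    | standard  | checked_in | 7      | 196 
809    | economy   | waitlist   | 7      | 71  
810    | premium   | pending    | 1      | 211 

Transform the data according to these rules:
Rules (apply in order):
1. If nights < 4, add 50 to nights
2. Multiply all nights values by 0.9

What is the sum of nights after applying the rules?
219.6

Step 1: Apply Rule 1 - Add 50 to records with nights < 4
  - 4 records affected: 8 + (4 × 50) = 208
  - Unaffected records: 36
  - Sum after Rule 1: 244
Step 2: Apply Rule 2 - Multiply all by 0.9
  - 244 × 0.9 = 219.6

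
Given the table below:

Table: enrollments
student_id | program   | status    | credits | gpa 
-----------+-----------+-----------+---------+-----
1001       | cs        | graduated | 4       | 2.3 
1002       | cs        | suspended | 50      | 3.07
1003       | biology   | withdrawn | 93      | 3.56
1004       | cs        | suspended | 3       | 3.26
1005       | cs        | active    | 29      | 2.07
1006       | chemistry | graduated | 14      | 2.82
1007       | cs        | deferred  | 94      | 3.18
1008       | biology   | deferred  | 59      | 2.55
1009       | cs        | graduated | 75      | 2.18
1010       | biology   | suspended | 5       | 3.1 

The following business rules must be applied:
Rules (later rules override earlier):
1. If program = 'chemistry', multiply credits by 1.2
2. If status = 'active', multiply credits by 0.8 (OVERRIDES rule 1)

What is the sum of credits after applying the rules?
423.0

Step 1: Rule 2 takes priority for records with status = 'active'
  - 1 records: 29 × 0.8 = 23.2
Step 2: Rule 1 applies to remaining records with program = 'chemistry'
  - 1 records: 14 × 1.2 = 16.8
Step 3: Other records unchanged: 383
Step 4: Final sum = 23.2 + 16.8 + 383 = 423.0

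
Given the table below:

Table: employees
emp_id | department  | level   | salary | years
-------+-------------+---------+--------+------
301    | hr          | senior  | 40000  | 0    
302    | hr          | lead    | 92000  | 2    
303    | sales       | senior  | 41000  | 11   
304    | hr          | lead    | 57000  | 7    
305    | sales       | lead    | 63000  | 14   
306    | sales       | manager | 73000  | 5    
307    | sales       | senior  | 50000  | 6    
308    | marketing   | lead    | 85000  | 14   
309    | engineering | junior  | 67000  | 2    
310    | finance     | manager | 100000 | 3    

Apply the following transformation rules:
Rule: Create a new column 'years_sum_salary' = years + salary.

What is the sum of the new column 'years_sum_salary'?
668064

Step 1: For each record, compute years + salary
Example calculations:
  0 + 40000 = 40000
  2 + 92000 = 92002
  11 + 41000 = 41011
  ...
Step 2: Sum all derived values
Step 3: Total = 668064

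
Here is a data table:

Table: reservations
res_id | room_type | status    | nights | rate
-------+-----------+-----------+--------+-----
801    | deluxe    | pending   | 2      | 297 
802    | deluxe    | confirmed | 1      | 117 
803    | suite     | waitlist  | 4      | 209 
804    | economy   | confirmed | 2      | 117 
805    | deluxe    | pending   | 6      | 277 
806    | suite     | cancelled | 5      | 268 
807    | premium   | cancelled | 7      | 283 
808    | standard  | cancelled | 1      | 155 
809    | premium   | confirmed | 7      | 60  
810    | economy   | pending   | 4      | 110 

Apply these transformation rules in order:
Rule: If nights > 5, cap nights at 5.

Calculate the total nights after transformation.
34

Step 1: 3 records have nights > 5
Step 2: These records originally summed to 20
Step 3: After capping: 3 × 5 = 15
Step 4: Unaffected records sum: 19
Step 5: Final sum = 15 + 19 = 34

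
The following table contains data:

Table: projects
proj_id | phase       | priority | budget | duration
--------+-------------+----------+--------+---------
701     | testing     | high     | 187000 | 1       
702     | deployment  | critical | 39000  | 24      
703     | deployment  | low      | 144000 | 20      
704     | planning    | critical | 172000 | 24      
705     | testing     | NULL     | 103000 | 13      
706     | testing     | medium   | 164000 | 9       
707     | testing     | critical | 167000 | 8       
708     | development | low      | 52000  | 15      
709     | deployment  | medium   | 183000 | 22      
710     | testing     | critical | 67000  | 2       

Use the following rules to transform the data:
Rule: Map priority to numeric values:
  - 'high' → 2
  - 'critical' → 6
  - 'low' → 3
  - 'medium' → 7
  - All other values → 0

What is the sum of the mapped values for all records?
46

Step 1: Apply mapping to each record
Step 2: Count by status:
  'high': 1 records × 2 = 2
  'critical': 4 records × 6 = 24
  'low': 2 records × 3 = 6
  'medium': 2 records × 7 = 14
Step 3: Sum all mapped values = 46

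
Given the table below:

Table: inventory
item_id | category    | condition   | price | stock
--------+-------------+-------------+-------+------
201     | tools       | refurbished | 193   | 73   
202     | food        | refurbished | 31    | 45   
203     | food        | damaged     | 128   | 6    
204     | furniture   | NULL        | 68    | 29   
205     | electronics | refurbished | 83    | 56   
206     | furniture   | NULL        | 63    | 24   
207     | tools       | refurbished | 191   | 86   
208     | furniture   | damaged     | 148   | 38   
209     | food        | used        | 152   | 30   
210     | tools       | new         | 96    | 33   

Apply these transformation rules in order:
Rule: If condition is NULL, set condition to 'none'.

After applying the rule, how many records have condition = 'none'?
2

Step 1: Count records where condition IS NULL
Step 2: Found 2 records with NULL condition
Step 3: These records will have condition set to 'none'
Step 4: Records already having condition = 'none': 0
Step 5: Answer: 2 + 0 = 2 records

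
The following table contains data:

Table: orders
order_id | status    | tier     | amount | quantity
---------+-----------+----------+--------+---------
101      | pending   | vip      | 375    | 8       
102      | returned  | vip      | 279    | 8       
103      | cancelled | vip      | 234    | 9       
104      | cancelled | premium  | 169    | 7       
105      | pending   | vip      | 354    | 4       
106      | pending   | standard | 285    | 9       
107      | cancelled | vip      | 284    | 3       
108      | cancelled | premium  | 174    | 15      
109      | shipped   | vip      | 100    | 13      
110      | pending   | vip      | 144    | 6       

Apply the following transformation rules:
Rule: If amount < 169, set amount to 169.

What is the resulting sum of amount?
2492

Step 1: 2 records have amount < 169
Step 2: These records originally summed to 244
Step 3: After setting to minimum: 2 × 169 = 338
Step 4: Unaffected records sum: 2154
Step 5: Final sum = 338 + 2154 = 2492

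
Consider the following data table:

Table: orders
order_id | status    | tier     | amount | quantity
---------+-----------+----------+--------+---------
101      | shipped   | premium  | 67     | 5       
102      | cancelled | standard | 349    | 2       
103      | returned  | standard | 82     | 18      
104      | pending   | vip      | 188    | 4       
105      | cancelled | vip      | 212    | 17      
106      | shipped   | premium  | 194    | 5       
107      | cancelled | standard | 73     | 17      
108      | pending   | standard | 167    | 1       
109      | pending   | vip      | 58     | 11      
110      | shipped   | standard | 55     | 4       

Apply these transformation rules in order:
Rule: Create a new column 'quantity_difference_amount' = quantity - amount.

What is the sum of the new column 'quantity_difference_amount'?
-1361

Step 1: For each record, compute quantity - amount
Example calculations:
  5 - 67 = -62
  2 - 349 = -347
  18 - 82 = -64
  ...
Step 2: Sum all derived values
Step 3: Total = -1361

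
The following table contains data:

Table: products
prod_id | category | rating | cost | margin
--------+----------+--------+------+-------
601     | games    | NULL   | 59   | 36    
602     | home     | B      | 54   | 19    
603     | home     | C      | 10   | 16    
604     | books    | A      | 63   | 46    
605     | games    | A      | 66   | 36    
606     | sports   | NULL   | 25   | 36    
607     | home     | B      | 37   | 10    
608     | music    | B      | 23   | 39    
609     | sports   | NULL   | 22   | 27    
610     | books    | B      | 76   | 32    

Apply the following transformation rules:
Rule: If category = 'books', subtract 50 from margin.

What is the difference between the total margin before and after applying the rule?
100

Step 1: Original sum of margin = 297
Step 2: 2 records have category = 'books'
Step 3: Each affected record changes by -50
Step 4: Total change = 2 × -50 = -100
Step 5: New sum = 297 + -100 = 197
Step 6: Difference = |197 - 297| = 100
        (Sum decreased by 100)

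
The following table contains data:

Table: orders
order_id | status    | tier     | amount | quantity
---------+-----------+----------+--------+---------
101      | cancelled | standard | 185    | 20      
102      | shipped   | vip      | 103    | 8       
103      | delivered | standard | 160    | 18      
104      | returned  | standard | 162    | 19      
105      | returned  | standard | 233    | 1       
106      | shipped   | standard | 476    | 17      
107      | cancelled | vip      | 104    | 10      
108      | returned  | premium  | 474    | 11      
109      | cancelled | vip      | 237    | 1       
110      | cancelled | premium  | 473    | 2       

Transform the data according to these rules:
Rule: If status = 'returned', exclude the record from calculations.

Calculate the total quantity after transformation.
76

Step 1: Identify records where status = 'returned'
Step 2: The excluded records sum to 31
Step 3: Original total quantity = 107
Step 4: Remaining total = 107 - 31 = 76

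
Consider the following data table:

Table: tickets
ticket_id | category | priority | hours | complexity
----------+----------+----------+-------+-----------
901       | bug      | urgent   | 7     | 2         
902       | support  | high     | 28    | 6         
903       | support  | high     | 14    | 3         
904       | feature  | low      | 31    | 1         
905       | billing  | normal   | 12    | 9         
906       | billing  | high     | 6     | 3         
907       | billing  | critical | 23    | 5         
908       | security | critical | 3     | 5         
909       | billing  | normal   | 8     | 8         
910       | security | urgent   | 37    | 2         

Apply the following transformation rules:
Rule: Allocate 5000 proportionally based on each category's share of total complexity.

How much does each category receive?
billing: 2840.91, bug: 227.27, feature: 113.64, security: 795.45, support: 1022.73

Step 1: Calculate total complexity = 44
Step 2: Calculate each category's proportion:
  billing: 25/44 = 56.82% → 2840.91
  bug: 2/44 = 4.55% → 227.27
  feature: 1/44 = 2.27% → 113.64
  security: 7/44 = 15.91% → 795.45
  support: 9/44 = 20.45% → 1022.73
Step 3: Verify: sum of allocations ≈ 5000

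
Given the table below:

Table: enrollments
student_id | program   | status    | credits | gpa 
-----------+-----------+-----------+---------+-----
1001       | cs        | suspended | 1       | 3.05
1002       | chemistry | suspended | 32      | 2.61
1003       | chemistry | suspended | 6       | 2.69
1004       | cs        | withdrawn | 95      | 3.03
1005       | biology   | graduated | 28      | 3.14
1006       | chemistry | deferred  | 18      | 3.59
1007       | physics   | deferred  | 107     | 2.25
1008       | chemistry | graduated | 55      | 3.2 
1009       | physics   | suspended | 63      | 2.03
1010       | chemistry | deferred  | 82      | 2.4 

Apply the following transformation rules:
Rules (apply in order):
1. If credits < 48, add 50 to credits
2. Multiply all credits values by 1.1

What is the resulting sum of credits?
810.7

Step 1: Apply Rule 1 - Add 50 to records with credits < 48
  - 5 records affected: 85 + (5 × 50) = 335
  - Unaffected records: 402
  - Sum after Rule 1: 737
Step 2: Apply Rule 2 - Multiply all by 1.1
  - 737 × 1.1 = 810.7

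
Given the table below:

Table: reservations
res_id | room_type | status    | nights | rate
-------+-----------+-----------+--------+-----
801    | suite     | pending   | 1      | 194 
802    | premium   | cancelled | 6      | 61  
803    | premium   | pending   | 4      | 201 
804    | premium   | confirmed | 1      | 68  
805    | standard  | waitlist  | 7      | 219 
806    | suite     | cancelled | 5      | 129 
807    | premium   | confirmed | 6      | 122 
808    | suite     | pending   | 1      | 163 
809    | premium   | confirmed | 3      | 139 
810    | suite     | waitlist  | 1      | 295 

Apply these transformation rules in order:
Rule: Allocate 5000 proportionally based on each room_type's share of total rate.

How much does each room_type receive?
premium: 1857.32, standard: 688.25, suite: 2454.43

Step 1: Calculate total rate = 1591
Step 2: Calculate each room_type's proportion:
  premium: 591/1591 = 37.15% → 1857.32
  standard: 219/1591 = 13.76% → 688.25
  suite: 781/1591 = 49.09% → 2454.43
Step 3: Verify: sum of allocations ≈ 5000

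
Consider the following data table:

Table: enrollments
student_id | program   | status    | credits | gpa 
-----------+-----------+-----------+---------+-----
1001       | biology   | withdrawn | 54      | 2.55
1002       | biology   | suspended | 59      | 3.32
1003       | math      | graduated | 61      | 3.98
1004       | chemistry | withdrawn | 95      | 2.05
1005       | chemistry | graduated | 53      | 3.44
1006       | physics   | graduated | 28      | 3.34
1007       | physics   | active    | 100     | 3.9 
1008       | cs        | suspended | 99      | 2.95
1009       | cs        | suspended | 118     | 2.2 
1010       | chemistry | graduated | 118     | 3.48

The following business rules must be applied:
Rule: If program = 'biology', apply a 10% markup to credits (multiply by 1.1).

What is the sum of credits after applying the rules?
796.3

Step 1: Records with program = 'biology' have total credits = 113
Step 2: Apply multiplier: 113 × 1.1 = 124.3
Step 3: Other records total: 672
Step 4: Final sum = 124.3 + 672 = 796.3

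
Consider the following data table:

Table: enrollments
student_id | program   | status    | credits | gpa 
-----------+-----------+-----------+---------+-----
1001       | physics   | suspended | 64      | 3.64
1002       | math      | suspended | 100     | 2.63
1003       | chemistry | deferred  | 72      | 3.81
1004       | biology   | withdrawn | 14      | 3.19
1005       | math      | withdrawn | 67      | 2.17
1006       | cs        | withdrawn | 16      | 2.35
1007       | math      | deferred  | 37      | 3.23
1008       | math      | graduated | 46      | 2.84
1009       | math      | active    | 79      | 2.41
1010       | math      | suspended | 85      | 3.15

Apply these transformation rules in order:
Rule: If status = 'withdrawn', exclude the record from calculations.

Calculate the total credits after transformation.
483

Step 1: Identify records where status = 'withdrawn'
Step 2: The excluded records sum to 97
Step 3: Original total credits = 580
Step 4: Remaining total = 580 - 97 = 483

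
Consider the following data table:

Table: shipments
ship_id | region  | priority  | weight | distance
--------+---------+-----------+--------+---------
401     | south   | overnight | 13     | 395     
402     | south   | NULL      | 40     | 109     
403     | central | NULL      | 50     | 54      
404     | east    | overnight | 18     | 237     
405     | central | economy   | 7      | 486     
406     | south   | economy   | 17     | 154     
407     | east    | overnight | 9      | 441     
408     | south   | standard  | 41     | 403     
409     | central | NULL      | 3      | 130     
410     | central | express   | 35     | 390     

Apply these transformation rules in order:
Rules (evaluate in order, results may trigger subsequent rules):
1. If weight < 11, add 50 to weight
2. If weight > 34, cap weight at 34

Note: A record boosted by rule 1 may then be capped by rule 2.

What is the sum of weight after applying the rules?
286

Step 1: Apply rule 1 to records with weight < 11
  - 3 records get bonus of 50
  - Of these, 3 records then exceed 34 and get capped
Step 2: Apply rule 2 to records with weight > 34
  - 4 records (original) are capped
Step 3: Calculate final sum = 286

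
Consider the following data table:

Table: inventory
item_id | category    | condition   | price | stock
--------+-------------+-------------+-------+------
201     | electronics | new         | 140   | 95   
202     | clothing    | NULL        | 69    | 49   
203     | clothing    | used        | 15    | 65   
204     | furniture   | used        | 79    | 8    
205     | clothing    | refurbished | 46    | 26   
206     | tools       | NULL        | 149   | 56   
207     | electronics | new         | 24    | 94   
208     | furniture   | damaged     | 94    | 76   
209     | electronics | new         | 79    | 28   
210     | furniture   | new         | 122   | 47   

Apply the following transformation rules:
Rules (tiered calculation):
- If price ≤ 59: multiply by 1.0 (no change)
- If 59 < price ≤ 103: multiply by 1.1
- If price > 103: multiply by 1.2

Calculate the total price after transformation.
931.3

Step 1: Tier 1 (price ≤ 59): 3 records, sum = 85 × 1.0 = 85.0
Step 2: Tier 2 (59 < price ≤ 103): 4 records, sum = 321 × 1.1 = 353.1
Step 3: Tier 3 (price > 103): 3 records, sum = 411 × 1.2 = 493.2
Step 4: Final sum = 85.0 + 353.1 + 493.2 = 931.3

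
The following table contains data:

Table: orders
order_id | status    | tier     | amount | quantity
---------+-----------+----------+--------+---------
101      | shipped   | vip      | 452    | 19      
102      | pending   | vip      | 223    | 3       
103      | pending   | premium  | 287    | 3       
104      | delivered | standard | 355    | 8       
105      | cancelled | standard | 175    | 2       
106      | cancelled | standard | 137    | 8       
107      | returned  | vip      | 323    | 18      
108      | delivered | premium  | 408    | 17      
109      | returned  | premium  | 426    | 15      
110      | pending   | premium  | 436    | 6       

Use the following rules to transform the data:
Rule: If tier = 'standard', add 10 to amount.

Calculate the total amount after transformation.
3252

Step 1: Count records where tier = 'standard': 3
Step 2: Total bonus added: 3 × 10 = 30
Step 3: Original sum of amount: 3222
Step 4: Final sum = 3222 + 30 = 3252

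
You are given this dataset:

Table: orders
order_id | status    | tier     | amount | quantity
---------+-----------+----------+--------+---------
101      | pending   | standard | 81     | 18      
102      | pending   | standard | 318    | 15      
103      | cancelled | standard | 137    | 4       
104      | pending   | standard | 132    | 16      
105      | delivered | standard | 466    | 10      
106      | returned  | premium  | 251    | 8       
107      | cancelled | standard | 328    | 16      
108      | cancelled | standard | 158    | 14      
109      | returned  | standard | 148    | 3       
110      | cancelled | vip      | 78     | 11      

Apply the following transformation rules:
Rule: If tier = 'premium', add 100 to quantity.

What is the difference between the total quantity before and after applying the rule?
100

Step 1: Original sum of quantity = 115
Step 2: 1 records have tier = 'premium'
Step 3: Each affected record changes by 100
Step 4: Total change = 1 × 100 = 100
Step 5: New sum = 115 + 100 = 215
Step 6: Difference = |215 - 115| = 100
        (Sum increased by 100)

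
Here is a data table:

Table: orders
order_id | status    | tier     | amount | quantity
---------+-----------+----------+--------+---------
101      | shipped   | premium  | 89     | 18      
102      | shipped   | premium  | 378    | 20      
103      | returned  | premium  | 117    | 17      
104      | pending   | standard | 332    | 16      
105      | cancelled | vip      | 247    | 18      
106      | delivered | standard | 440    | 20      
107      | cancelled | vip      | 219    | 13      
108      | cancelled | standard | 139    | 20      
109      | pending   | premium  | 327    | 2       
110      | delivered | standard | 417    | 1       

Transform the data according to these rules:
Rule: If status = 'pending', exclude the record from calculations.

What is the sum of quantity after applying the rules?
127

Step 1: Identify records where status = 'pending'
Step 2: The excluded records sum to 18
Step 3: Original total quantity = 145
Step 4: Remaining total = 145 - 18 = 127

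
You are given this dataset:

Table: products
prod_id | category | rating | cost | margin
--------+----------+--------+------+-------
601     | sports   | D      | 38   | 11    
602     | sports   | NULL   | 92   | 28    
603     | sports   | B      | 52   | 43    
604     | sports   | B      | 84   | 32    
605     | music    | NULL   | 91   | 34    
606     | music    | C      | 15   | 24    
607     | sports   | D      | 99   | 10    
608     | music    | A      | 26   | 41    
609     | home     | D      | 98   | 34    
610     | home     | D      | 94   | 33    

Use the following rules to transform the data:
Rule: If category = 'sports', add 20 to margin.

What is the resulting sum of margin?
390

Step 1: Count records where category = 'sports': 5
Step 2: Total bonus added: 5 × 20 = 100
Step 3: Original sum of margin: 290
Step 4: Final sum = 290 + 100 = 390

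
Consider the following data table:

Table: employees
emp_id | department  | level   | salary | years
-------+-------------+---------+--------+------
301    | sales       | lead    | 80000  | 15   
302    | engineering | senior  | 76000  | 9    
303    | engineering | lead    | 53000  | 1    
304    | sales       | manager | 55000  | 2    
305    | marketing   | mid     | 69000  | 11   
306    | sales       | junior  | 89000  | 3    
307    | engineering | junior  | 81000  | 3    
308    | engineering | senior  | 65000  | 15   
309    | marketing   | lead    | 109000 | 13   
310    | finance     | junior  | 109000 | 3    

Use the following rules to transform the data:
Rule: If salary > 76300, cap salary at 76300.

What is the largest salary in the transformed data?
76300

Step 1: Original maximum salary = 109000
Step 2: Apply cap at 76300
Step 3: 5 records had salary > 76300 and were capped
Step 4: Maximum after transformation = 76300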